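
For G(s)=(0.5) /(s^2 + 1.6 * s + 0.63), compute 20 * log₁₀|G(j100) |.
Substitute s = j*100: G(j100) = -4.99904e-05 - 7.99896e-07j.
|G(j100)| = sqrt(Re² + Im²) = 5e-05.
20*log₁₀(5e-05) = -86.02 dB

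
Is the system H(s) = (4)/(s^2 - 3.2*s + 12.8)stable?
Denominator: s^2 - 3.2*s + 12.8. Poles: 1.6 + 3.2j, 1.6 - 3.2j. All Re(p)<0: No (unstable)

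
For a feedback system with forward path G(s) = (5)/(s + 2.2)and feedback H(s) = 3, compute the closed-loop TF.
Closed-loop T = G/(1+GH).
Numerator: G_num * H_den = 5.
Denominator: G_den * H_den + G_num * H_num = (s + 2.2) + (15) = s + 17.2.
T(s) = (5)/(s + 17.2)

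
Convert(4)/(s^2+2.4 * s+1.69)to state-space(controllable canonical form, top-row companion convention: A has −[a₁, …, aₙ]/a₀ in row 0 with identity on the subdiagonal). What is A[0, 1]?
Reachable canonical form for den = s^2 + 2.4*s + 1.69: top row of A = -[a₁,a₂,...,aₙ]/a₀, ones on the subdiagonal, zeros elsewhere.
A = [[-2.4, -1.69], [1, 0]].
A[0,1] = -1.69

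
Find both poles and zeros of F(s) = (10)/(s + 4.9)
Set denominator = 0: s + 4.9 = 0 → Poles: -4.9
Numerator is a nonzero constant (10) → Zeros: none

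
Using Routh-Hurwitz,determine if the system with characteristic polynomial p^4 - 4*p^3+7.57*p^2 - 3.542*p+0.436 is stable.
Routh array:
p^4: [1, 7.57, 0.436]; p^3: [-4, -3.542]; p^2: [6.6845, 0.436]; p^1: [-3.2811]; p^0: [0.436]
First column: [1, -4, 6.6845, -3.2811, 0.436]. Sign changes = 4.
No, unstable (4 RHP root(s))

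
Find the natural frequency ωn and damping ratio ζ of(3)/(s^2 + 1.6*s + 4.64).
Underdamped: complex pole -0.8 + 2j. ωn = |pole| = 2.154, ζ = -Re(pole)/ωn = 0.3714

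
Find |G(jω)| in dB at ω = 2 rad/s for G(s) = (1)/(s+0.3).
Substitute s = j*2: G(j2) = 0.0733496 - 0.488998j.
|G(j2)| = sqrt(Re² + Im²) = 0.4945.
20*log₁₀(0.4945) = -6.12 dB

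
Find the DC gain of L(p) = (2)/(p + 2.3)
DC gain = L(0) = num(0)/den(0) = 2/2.3 = 0.8696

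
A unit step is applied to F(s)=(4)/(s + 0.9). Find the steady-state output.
FVT: lim_{t→∞} y(t) = lim_{s→0} s*Y(s) where Y(s) = F(s)/s.
= lim_{s→0} F(s) = F(0) = num(0)/den(0) = 4/0.9 = 4.444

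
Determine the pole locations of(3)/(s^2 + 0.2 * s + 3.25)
Set denominator = 0: s^2 + 0.2*s + 3.25 = 0 → Poles: -0.1 + 1.8j, -0.1 - 1.8j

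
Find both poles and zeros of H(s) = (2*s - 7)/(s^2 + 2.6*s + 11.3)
Set denominator = 0: s^2 + 2.6*s + 11.3 = 0 → Poles: -1.3 + 3.1j, -1.3 - 3.1j
Set numerator = 0: 2*s - 7 = 0 → Zeros: 3.5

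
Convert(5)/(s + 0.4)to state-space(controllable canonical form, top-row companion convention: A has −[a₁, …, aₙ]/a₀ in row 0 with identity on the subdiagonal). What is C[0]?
Reachable canonical form: C = numerator coefficients (right-aligned, zero-padded to length n).
num = 5, C = [[5]].
C[0] = 5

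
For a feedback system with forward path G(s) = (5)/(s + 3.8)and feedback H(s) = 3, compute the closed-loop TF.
Closed-loop T = G/(1+GH).
Numerator: G_num * H_den = 5.
Denominator: G_den * H_den + G_num * H_num = (s + 3.8) + (15) = s + 18.8.
T(s) = (5)/(s + 18.8)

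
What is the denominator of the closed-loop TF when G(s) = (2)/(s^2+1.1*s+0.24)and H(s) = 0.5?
Characteristic poly = G_den * H_den + G_num * H_num = (s^2 + 1.1*s + 0.24) + (1) = s^2 + 1.1*s + 1.24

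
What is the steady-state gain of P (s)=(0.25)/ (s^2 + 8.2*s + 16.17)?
DC gain = P(0) = num(0)/den(0) = 0.25/16.17 = 0.01546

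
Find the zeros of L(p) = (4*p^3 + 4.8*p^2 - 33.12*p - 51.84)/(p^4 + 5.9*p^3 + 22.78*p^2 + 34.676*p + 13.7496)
Set numerator = 0: 4*p^3 + 4.8*p^2 - 33.12*p - 51.84 = 4*(p + 1.8)(p - 3)(p + 2.4) = 0 → Zeros: -1.8, -2.4, 3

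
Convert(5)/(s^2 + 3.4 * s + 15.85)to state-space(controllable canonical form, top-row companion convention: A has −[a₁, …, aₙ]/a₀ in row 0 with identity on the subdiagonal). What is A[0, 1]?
Reachable canonical form for den = s^2 + 3.4*s + 15.85: top row of A = -[a₁,a₂,...,aₙ]/a₀, ones on the subdiagonal, zeros elsewhere.
A = [[-3.4, -15.85], [1, 0]].
A[0,1] = -15.85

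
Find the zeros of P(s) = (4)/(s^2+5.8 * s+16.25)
Numerator is a nonzero constant (4) → Zeros: none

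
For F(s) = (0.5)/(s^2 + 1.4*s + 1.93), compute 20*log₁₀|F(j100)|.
Substitute s = j*100: F(j100) = -4.99998e-05 - 7.00133e-07j.
|F(j100)| = sqrt(Re² + Im²) = 5e-05.
20*log₁₀(5e-05) = -86.02 dB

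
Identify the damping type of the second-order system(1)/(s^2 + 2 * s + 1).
Standard form: ωn²/(s²+2ζωn·s+ωn²) gives ωn=1, ζ=1.
Critically damped (ζ = 1)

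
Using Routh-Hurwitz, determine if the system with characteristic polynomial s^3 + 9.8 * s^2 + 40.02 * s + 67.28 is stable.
Routh array:
s^3: [1, 40.02]; s^2: [9.8, 67.28]; s^1: [33.1547]; s^0: [67.28]
First column: [1, 9.8, 33.1547, 67.28]. Sign changes = 0.
Yes, stable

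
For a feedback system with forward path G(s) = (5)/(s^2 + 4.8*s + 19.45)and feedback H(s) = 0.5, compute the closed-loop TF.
Closed-loop T = G/(1+GH).
Numerator: G_num * H_den = 5.
Denominator: G_den * H_den + G_num * H_num = (s^2 + 4.8*s + 19.45) + (2.5) = s^2 + 4.8*s + 21.95.
T(s) = (5)/(s^2 + 4.8*s + 21.95)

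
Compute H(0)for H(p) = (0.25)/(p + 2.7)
DC gain = H(0) = num(0)/den(0) = 0.25/2.7 = 0.09259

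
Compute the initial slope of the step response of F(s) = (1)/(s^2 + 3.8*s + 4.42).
IVT: y'(0⁺) = lim_{s→∞} s²·Y(s) = lim_{s→∞} s·F(s).
deg(num) = 0, deg(den) = 2, relative degree = 2 ≥ 2, so s·F(s) → 0. Initial slope = 0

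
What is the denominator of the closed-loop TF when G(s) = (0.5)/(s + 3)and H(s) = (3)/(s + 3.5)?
Characteristic poly = G_den * H_den + G_num * H_num = (s^2 + 6.5*s + 10.5) + (1.5) = s^2 + 6.5*s + 12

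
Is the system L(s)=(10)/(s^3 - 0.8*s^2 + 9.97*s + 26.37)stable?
Denominator: s^3 - 0.8*s^2 + 9.97*s + 26.37 = (s + 1.8)(s^2 - 2.6*s + 14.65). Poles: -1.8, 1.3 + 3.6j, 1.3 - 3.6j. All Re(p)<0: No (unstable)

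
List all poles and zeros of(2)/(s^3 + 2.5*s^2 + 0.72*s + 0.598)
Set denominator = 0: s^3 + 2.5*s^2 + 0.72*s + 0.598 = (s + 2.3)(s^2 + 0.2*s + 0.26) = 0 → Poles: -0.1 + 0.5j, -0.1 - 0.5j, -2.3
Numerator is a nonzero constant (2) → Zeros: none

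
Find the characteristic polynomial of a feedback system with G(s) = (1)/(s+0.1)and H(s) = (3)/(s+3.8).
Characteristic poly = G_den * H_den + G_num * H_num = (s^2 + 3.9*s + 0.38) + (3) = s^2 + 3.9*s + 3.38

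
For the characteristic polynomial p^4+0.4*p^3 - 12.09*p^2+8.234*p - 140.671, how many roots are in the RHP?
p^4 + 0.4*p^3 - 12.09*p^2 + 8.234*p - 140.671 = (p + 4.7)(p - 4.1)(p^2 - 0.2*p + 7.3). Poles: -4.7, 0.1 + 2.7j, 0.1 - 2.7j, 4.1. RHP poles (Re>0): 3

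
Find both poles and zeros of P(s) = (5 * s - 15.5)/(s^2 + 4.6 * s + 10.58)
Set denominator = 0: s^2 + 4.6*s + 10.58 = 0 → Poles: -2.3 + 2.3j, -2.3 - 2.3j
Set numerator = 0: 5*s - 15.5 = 0 → Zeros: 3.1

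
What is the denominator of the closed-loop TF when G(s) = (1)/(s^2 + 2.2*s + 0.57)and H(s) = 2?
Characteristic poly = G_den * H_den + G_num * H_num = (s^2 + 2.2*s + 0.57) + (2) = s^2 + 2.2*s + 2.57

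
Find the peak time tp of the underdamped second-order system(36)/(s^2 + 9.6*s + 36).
Standard form: ωn²/(s²+2ζωn·s+ωn²) → ωn = 6, ζ = 0.8.
ωd = ωn·√(1-ζ²) = 6·√(1-0.8²) = 3.6.
tp = π/ωd = π/3.6 = 0.8727 s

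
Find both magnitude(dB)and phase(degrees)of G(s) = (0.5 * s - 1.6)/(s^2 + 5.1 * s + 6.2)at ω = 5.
Substitute s = j*5: G(j5) = 0.093485 - 0.00617721j.
|G| = 20*log₁₀(sqrt(Re²+Im²)) = -20.57 dB.
∠G = atan2(Im, Re) = -3.78°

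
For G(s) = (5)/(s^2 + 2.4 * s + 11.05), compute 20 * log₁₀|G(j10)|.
Substitute s = j*10: G(j10) = -0.0523969 - 0.0141374j.
|G(j10)| = sqrt(Re² + Im²) = 0.05427.
20*log₁₀(0.05427) = -25.31 dB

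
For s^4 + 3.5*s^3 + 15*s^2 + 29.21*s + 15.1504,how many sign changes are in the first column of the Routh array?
Routh array:
s^4: [1, 15, 15.1504]; s^3: [3.5, 29.21]; s^2: [6.65429, 15.1504]; s^1: [21.2412]; s^0: [15.1504]
First column: [1, 3.5, 6.65429, 21.2412, 15.1504]. Sign changes = 0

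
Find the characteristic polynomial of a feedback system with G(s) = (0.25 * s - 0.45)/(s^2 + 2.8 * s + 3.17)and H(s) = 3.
Characteristic poly = G_den * H_den + G_num * H_num = (s^2 + 2.8*s + 3.17) + (0.75*s - 1.35) = s^2 + 3.55*s + 1.82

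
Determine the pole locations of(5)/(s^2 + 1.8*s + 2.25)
Set denominator = 0: s^2 + 1.8*s + 2.25 = 0 → Poles: -0.9 + 1.2j, -0.9 - 1.2j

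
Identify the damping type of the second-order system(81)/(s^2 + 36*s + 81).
Standard form: ωn²/(s²+2ζωn·s+ωn²) gives ωn=9, ζ=2.
Overdamped (ζ = 2 > 1)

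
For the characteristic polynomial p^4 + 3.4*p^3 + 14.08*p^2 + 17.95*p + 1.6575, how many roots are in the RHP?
p^4 + 3.4*p^3 + 14.08*p^2 + 17.95*p + 1.6575 = (p + 0.1)(p + 1.5)(p^2 + 1.8*p + 11.05). Poles: -0.1, -0.9 + 3.2j, -0.9 - 3.2j, -1.5. RHP poles (Re>0): 0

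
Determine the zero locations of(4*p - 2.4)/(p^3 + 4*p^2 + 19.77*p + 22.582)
Set numerator = 0: 4*p - 2.4 = 0 → Zeros: 0.6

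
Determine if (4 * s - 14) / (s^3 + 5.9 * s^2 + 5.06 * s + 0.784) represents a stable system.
Denominator: s^3 + 5.9*s^2 + 5.06*s + 0.784 = (s + 4.9)(s + 0.8)(s + 0.2). Poles: -0.2, -0.8, -4.9. All Re(p)<0: Yes (stable)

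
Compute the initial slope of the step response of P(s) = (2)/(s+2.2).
IVT: y'(0⁺) = lim_{s→∞} s²·Y(s) = lim_{s→∞} s·P(s).
deg(num) = 0, deg(den) = 1, relative degree = 1, so s·P(s) → (leading num)/(leading den) = 2/1 = 2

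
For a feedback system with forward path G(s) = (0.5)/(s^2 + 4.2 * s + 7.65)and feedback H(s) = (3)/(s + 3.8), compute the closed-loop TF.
Closed-loop T = G/(1+GH).
Numerator: G_num * H_den = 0.5*s + 1.9.
Denominator: G_den * H_den + G_num * H_num = (s^3 + 8*s^2 + 23.61*s + 29.07) + (1.5) = s^3 + 8*s^2 + 23.61*s + 30.57.
T(s) = (0.5*s + 1.9)/(s^3 + 8*s^2 + 23.61*s + 30.57)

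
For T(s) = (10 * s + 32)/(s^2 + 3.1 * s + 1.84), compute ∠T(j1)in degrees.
Substitute s = j*1: T(j1) = 5.61092 - 8.8022j.
∠T(j1) = atan2(Im, Re) = atan2(-8.8022, 5.61092) = -57.48°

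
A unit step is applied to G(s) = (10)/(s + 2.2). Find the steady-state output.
FVT: lim_{t→∞} y(t) = lim_{s→0} s*Y(s) where Y(s) = G(s)/s.
= lim_{s→0} G(s) = G(0) = num(0)/den(0) = 10/2.2 = 4.545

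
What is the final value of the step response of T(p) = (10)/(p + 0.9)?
FVT: lim_{t→∞} y(t) = lim_{p→0} p*Y(p) where Y(p) = T(p)/p.
= lim_{p→0} T(p) = T(0) = num(0)/den(0) = 10/0.9 = 11.11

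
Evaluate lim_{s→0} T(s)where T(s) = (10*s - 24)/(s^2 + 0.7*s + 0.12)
DC gain = T(0) = num(0)/den(0) = -24/0.12 = -200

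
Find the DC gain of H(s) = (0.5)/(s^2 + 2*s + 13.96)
DC gain = H(0) = num(0)/den(0) = 0.5/13.96 = 0.03582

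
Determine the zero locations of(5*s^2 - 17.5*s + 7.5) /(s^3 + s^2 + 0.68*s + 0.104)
Set numerator = 0: 5*s^2 - 17.5*s + 7.5 = 5*(s - 3)(s - 0.5) = 0 → Zeros: 0.5, 3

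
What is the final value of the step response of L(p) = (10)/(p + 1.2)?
FVT: lim_{t→∞} y(t) = lim_{p→0} p*Y(p) where Y(p) = L(p)/p.
= lim_{p→0} L(p) = L(0) = num(0)/den(0) = 10/1.2 = 8.333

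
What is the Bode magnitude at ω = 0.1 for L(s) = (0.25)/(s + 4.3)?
Substitute s = j*0.1: L(j0.1) = 0.0581081 - 0.00135135j.
|L(j0.1)| = sqrt(Re² + Im²) = 0.05812.
20*log₁₀(0.05812) = -24.71 dB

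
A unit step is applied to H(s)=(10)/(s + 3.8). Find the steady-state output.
FVT: lim_{t→∞} y(t) = lim_{s→0} s*Y(s) where Y(s) = H(s)/s.
= lim_{s→0} H(s) = H(0) = num(0)/den(0) = 10/3.8 = 2.632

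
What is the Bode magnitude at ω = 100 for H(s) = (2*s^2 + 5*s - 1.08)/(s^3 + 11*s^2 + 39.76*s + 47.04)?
Substitute s = j*100: H(j100) = 0.00169413 - 0.0198939j.
|H(j100)| = sqrt(Re² + Im²) = 0.01997.
20*log₁₀(0.01997) = -33.99 dB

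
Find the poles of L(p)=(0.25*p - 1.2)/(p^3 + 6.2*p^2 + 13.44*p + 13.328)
Set denominator = 0: p^3 + 6.2*p^2 + 13.44*p + 13.328 = (p + 3.4)(p^2 + 2.8*p + 3.92) = 0 → Poles: -1.4 + 1.4j, -1.4 - 1.4j, -3.4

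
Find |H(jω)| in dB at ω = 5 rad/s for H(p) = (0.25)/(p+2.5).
Substitute p = j*5: H(j5) = 0.02 - 0.04j.
|H(j5)| = sqrt(Re² + Im²) = 0.04472.
20*log₁₀(0.04472) = -26.99 dB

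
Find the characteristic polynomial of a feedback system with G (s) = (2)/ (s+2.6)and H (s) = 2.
Characteristic poly = G_den * H_den + G_num * H_num = (s + 2.6) + (4) = s + 6.6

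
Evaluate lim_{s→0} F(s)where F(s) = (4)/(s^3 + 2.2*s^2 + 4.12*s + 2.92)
DC gain = F(0) = num(0)/den(0) = 4/2.92 = 1.37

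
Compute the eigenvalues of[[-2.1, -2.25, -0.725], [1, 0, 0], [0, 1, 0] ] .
Eigenvalues solve det(λI - A) = 0.
Characteristic polynomial: λ^3 + 2.1*λ^2 + 2.25*λ + 0.725 = 0.
Factor: (λ + 0.5)(λ^2 + 1.6*λ + 1.45) = 0.
Roots: -0.5, -0.8 + 0.9j, -0.8 - 0.9j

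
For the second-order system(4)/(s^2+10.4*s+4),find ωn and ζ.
Standard form: ωn²/(s²+2ζωn·s+ωn²).
const=4=ωn² → ωn=2, s coeff=10.4=2ζωn → ζ=2.6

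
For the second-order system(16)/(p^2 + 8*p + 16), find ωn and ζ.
Standard form: ωn²/(p²+2ζωn·p+ωn²).
const=16=ωn² → ωn=4, p coeff=8=2ζωn → ζ=1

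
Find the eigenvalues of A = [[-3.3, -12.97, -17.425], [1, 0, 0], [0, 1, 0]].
Eigenvalues solve det(λI - A) = 0.
Characteristic polynomial: λ^3 + 3.3*λ^2 + 12.97*λ + 17.425 = 0.
Factor: (λ + 1.7)(λ^2 + 1.6*λ + 10.25) = 0.
Roots: -0.8 + 3.1j, -0.8 - 3.1j, -1.7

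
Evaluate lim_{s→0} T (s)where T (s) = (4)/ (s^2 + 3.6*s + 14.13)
DC gain = T(0) = num(0)/den(0) = 4/14.13 = 0.2831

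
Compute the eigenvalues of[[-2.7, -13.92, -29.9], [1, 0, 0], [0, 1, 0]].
Eigenvalues solve det(λI - A) = 0.
Characteristic polynomial: λ^3 + 2.7*λ^2 + 13.92*λ + 29.9 = 0.
Factor: (λ + 2.3)(λ^2 + 0.4*λ + 13) = 0.
Roots: -0.2 + 3.6j, -0.2 - 3.6j, -2.3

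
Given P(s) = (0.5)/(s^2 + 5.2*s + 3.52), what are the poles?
Set denominator = 0: s^2 + 5.2*s + 3.52 = (s + 4.4)(s + 0.8) = 0 → Poles: -0.8, -4.4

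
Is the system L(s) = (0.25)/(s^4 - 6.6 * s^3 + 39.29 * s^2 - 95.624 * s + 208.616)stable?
Denominator: s^4 - 6.6*s^3 + 39.29*s^2 - 95.624*s + 208.616 = (s^2 - 4*s + 14.24)(s^2 - 2.6*s + 14.65). Poles: 1.3 + 3.6j, 1.3 - 3.6j, 2 + 3.2j, 2 - 3.2j. All Re(p)<0: No (unstable)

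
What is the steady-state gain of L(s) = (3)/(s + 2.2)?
DC gain = L(0) = num(0)/den(0) = 3/2.2 = 1.364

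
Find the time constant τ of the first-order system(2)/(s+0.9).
First-order system: τ = -1/pole. Pole = -0.9. τ = -1/(-0.9) = 1.111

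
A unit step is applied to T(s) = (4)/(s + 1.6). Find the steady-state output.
FVT: lim_{t→∞} y(t) = lim_{s→0} s*Y(s) where Y(s) = T(s)/s.
= lim_{s→0} T(s) = T(0) = num(0)/den(0) = 4/1.6 = 2.5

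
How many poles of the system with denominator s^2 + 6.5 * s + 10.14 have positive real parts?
s^2 + 6.5*s + 10.14 = (s + 3.9)(s + 2.6). Poles: -2.6, -3.9. RHP poles (Re>0): 0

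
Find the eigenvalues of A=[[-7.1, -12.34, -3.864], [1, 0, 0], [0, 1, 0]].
Eigenvalues solve det(λI - A) = 0.
Characteristic polynomial: λ^3 + 7.1*λ^2 + 12.34*λ + 3.864 = 0.
Factor: (λ + 2.1)(λ + 4.6)(λ + 0.4) = 0.
Roots: -0.4, -2.1, -4.6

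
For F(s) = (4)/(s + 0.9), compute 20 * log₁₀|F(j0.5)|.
Substitute s = j*0.5: F(j0.5) = 3.39623 - 1.88679j.
|F(j0.5)| = sqrt(Re² + Im²) = 3.885.
20*log₁₀(3.885) = 11.79 dB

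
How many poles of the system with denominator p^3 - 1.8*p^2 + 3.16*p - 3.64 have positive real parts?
p^3 - 1.8*p^2 + 3.16*p - 3.64 = (p - 1.4)(p^2 - 0.4*p + 2.6). Poles: 0.2 + 1.6j, 0.2 - 1.6j, 1.4. RHP poles (Re>0): 3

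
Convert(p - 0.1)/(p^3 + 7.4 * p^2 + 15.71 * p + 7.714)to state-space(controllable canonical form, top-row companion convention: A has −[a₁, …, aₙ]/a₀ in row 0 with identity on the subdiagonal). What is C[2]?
Reachable canonical form: C = numerator coefficients (right-aligned, zero-padded to length n).
num = p - 0.1, C = [[0, 1, -0.1]].
C[2] = -0.1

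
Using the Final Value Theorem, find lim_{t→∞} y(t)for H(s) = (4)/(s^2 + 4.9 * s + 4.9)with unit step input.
FVT: lim_{t→∞} y(t) = lim_{s→0} s*Y(s) where Y(s) = H(s)/s.
= lim_{s→0} H(s) = H(0) = num(0)/den(0) = 4/4.9 = 0.8163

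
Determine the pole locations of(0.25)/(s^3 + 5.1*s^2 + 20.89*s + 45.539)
Set denominator = 0: s^3 + 5.1*s^2 + 20.89*s + 45.539 = (s + 3.1)(s^2 + 2*s + 14.69) = 0 → Poles: -1 + 3.7j, -1 - 3.7j, -3.1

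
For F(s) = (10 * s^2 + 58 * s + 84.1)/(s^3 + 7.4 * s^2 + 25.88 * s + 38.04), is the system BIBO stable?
Denominator: s^3 + 7.4*s^2 + 25.88*s + 38.04 = (s + 3)(s^2 + 4.4*s + 12.68). Poles: -2.2 + 2.8j, -2.2 - 2.8j, -3. All Re(p)<0: Yes (stable)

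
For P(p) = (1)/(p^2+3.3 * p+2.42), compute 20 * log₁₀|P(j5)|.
Substitute p = j*5: P(j5) = -0.0288708 - 0.0210969j.
|P(j5)| = sqrt(Re² + Im²) = 0.03576.
20*log₁₀(0.03576) = -28.93 dB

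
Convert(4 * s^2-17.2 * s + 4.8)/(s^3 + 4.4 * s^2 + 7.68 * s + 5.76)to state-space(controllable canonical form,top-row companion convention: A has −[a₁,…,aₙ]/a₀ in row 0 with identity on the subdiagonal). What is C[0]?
Reachable canonical form: C = numerator coefficients (right-aligned, zero-padded to length n).
num = 4*s^2 - 17.2*s + 4.8, C = [[4, -17.2, 4.8]].
C[0] = 4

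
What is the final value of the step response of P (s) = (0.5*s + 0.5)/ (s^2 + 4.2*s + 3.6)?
FVT: lim_{t→∞} y(t) = lim_{s→0} s*Y(s) where Y(s) = P(s)/s.
= lim_{s→0} P(s) = P(0) = num(0)/den(0) = 0.5/3.6 = 0.1389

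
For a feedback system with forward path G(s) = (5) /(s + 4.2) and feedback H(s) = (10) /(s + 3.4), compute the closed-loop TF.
Closed-loop T = G/(1+GH).
Numerator: G_num * H_den = 5*s + 17.
Denominator: G_den * H_den + G_num * H_num = (s^2 + 7.6*s + 14.28) + (50) = s^2 + 7.6*s + 64.28.
T(s) = (5*s + 17)/(s^2 + 7.6*s + 64.28)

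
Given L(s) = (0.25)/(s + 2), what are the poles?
Set denominator = 0: s + 2 = 0 → Poles: -2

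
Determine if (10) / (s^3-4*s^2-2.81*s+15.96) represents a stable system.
Denominator: s^3 - 4*s^2 - 2.81*s + 15.96 = (s - 2.4)(s - 3.5)(s + 1.9). Poles: -1.9, 2.4, 3.5. All Re(p)<0: No (unstable)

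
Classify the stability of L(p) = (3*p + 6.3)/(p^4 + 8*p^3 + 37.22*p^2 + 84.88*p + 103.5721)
Denominator: p^4 + 8*p^3 + 37.22*p^2 + 84.88*p + 103.5721 = (p^2 + 4*p + 13.61)(p^2 + 4*p + 7.61). Poles: -2 + 1.9j, -2 + 3.1j, -2 - 1.9j, -2 - 3.1j. Stable (all poles in LHP)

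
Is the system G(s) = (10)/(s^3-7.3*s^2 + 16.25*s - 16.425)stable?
Denominator: s^3 - 7.3*s^2 + 16.25*s - 16.425 = (s - 4.5)(s^2 - 2.8*s + 3.65). Poles: 1.4 + 1.3j, 1.4 - 1.3j, 4.5. All Re(p)<0: No (unstable)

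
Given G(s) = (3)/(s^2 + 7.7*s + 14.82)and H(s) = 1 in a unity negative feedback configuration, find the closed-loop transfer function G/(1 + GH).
Closed-loop T = G/(1+GH).
Numerator: G_num * H_den = 3.
Denominator: G_den * H_den + G_num * H_num = (s^2 + 7.7*s + 14.82) + (3) = s^2 + 7.7*s + 17.82.
T(s) = (3)/(s^2 + 7.7*s + 17.82)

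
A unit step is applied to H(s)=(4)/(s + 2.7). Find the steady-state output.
FVT: lim_{t→∞} y(t) = lim_{s→0} s*Y(s) where Y(s) = H(s)/s.
= lim_{s→0} H(s) = H(0) = num(0)/den(0) = 4/2.7 = 1.481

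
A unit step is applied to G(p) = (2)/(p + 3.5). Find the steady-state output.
FVT: lim_{t→∞} y(t) = lim_{p→0} p*Y(p) where Y(p) = G(p)/p.
= lim_{p→0} G(p) = G(0) = num(0)/den(0) = 2/3.5 = 0.5714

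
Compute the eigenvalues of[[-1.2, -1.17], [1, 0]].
Eigenvalues solve det(λI - A) = 0.
Characteristic polynomial: λ^2 + 1.2*λ + 1.17 = 0.
Roots: -0.6 + 0.9j, -0.6 - 0.9j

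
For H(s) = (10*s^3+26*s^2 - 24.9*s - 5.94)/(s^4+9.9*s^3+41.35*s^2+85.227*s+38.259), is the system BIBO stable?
Denominator: s^4 + 9.9*s^3 + 41.35*s^2 + 85.227*s + 38.259 = (s + 4.5)(s + 0.6)(s^2 + 4.8*s + 14.17). Poles: -0.6, -2.4 + 2.9j, -2.4 - 2.9j, -4.5. All Re(p)<0: Yes (stable)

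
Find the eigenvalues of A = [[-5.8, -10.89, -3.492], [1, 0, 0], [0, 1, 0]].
Eigenvalues solve det(λI - A) = 0.
Characteristic polynomial: λ^3 + 5.8*λ^2 + 10.89*λ + 3.492 = 0.
Factor: (λ + 0.4)(λ^2 + 5.4*λ + 8.73) = 0.
Roots: -0.4, -2.7 + 1.2j, -2.7 - 1.2j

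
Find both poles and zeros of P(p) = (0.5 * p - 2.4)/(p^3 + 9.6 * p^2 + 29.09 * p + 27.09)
Set denominator = 0: p^3 + 9.6*p^2 + 29.09*p + 27.09 = (p + 4.3)(p + 1.8)(p + 3.5) = 0 → Poles: -1.8, -3.5, -4.3
Set numerator = 0: 0.5*p - 2.4 = 0 → Zeros: 4.8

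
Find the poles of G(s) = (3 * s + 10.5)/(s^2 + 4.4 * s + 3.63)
Set denominator = 0: s^2 + 4.4*s + 3.63 = (s + 3.3)(s + 1.1) = 0 → Poles: -1.1, -3.3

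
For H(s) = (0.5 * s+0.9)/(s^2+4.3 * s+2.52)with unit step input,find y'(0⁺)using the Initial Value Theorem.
IVT: y'(0⁺) = lim_{s→∞} s²·Y(s) = lim_{s→∞} s·H(s).
deg(num) = 1, deg(den) = 2, relative degree = 1, so s·H(s) → (leading num)/(leading den) = 0.5/1 = 0.5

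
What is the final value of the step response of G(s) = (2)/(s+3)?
FVT: lim_{t→∞} y(t) = lim_{s→0} s*Y(s) where Y(s) = G(s)/s.
= lim_{s→0} G(s) = G(0) = num(0)/den(0) = 2/3 = 0.6667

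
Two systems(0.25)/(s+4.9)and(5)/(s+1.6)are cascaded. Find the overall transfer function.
Series: H = H₁ · H₂ = (n₁·n₂)/(d₁·d₂).
Num: n₁·n₂ = 1.25. Den: d₁·d₂ = s^2 + 6.5*s + 7.84.
H(s) = (1.25)/(s^2 + 6.5*s + 7.84)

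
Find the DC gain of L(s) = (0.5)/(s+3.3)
DC gain = L(0) = num(0)/den(0) = 0.5/3.3 = 0.1515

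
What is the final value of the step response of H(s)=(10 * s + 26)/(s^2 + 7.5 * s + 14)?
FVT: lim_{t→∞} y(t) = lim_{s→0} s*Y(s) where Y(s) = H(s)/s.
= lim_{s→0} H(s) = H(0) = num(0)/den(0) = 26/14 = 1.857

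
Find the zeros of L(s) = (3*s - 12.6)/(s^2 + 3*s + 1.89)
Set numerator = 0: 3*s - 12.6 = 0 → Zeros: 4.2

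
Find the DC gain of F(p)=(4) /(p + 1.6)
DC gain = F(0) = num(0)/den(0) = 4/1.6 = 2.5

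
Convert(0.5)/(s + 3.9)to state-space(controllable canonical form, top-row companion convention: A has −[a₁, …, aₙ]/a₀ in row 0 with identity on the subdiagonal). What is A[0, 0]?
Reachable canonical form for den = s + 3.9: top row of A = -[a₁,a₂,...,aₙ]/a₀, ones on the subdiagonal, zeros elsewhere.
A = [[-3.9]].
A[0,0] = -3.9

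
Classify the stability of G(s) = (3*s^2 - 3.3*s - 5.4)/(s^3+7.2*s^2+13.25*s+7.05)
Denominator: s^3 + 7.2*s^2 + 13.25*s + 7.05 = (s + 4.7)(s + 1)(s + 1.5). Poles: -1, -1.5, -4.7. Stable (all poles in LHP)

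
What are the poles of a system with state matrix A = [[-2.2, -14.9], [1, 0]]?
Eigenvalues solve det(λI - A) = 0.
Characteristic polynomial: λ^2 + 2.2*λ + 14.9 = 0.
Roots: -1.1 + 3.7j, -1.1 - 3.7j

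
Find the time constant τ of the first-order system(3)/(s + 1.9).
First-order system: τ = -1/pole. Pole = -1.9. τ = -1/(-1.9) = 0.5263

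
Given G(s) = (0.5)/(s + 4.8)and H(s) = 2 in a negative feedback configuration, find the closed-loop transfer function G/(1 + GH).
Closed-loop T = G/(1+GH).
Numerator: G_num * H_den = 0.5.
Denominator: G_den * H_den + G_num * H_num = (s + 4.8) + (1) = s + 5.8.
T(s) = (0.5)/(s + 5.8)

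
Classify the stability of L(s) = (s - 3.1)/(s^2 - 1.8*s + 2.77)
Denominator: s^2 - 1.8*s + 2.77. Poles: 0.9 + 1.4j, 0.9 - 1.4j. Unstable (2 pole(s) in RHP)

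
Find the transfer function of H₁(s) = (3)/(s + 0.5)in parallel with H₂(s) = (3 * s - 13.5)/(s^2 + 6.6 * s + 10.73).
Parallel: H = H₁ + H₂ = (n₁·d₂ + n₂·d₁)/(d₁·d₂).
n₁·d₂ = 3*s^2 + 19.8*s + 32.19. n₂·d₁ = 3*s^2 - 12*s - 6.75. Sum = 6*s^2 + 7.8*s + 25.44. d₁·d₂ = s^3 + 7.1*s^2 + 14.03*s + 5.365.
H(s) = (6*s^2 + 7.8*s + 25.44)/(s^3 + 7.1*s^2 + 14.03*s + 5.365)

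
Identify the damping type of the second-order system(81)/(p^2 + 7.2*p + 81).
Standard form: ωn²/(p²+2ζωn·p+ωn²) gives ωn=9, ζ=0.4.
Underdamped (ζ = 0.4 < 1)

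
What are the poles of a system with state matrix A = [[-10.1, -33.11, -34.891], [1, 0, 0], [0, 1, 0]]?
Eigenvalues solve det(λI - A) = 0.
Characteristic polynomial: λ^3 + 10.1*λ^2 + 33.11*λ + 34.891 = 0.
Factor: (λ + 2.3)(λ + 3.7)(λ + 4.1) = 0.
Roots: -2.3, -3.7, -4.1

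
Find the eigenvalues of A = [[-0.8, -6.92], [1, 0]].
Eigenvalues solve det(λI - A) = 0.
Characteristic polynomial: λ^2 + 0.8*λ + 6.92 = 0.
Roots: -0.4 + 2.6j, -0.4 - 2.6j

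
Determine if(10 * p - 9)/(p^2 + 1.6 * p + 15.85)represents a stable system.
Denominator: p^2 + 1.6*p + 15.85. Poles: -0.8 + 3.9j, -0.8 - 3.9j. All Re(p)<0: Yes (stable)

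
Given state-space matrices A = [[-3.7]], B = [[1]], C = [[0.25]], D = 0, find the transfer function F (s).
F(s) = C(sI - A)⁻¹B + D.
Characteristic polynomial det(sI - A) = s + 3.7.
Numerator from C·adj(sI-A)·B + D·det(sI-A) = 0.25.
F(s) = (0.25)/(s + 3.7)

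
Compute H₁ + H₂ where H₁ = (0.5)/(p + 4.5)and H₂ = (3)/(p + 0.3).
Parallel: H = H₁ + H₂ = (n₁·d₂ + n₂·d₁)/(d₁·d₂).
n₁·d₂ = 0.5*p + 0.15. n₂·d₁ = 3*p + 13.5. Sum = 3.5*p + 13.65. d₁·d₂ = p^2 + 4.8*p + 1.35.
H(p) = (3.5*p + 13.65)/(p^2 + 4.8*p + 1.35)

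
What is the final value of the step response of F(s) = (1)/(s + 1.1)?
FVT: lim_{t→∞} y(t) = lim_{s→0} s*Y(s) where Y(s) = F(s)/s.
= lim_{s→0} F(s) = F(0) = num(0)/den(0) = 1/1.1 = 0.9091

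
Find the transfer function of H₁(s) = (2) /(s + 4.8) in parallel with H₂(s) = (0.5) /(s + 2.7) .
Parallel: H = H₁ + H₂ = (n₁·d₂ + n₂·d₁)/(d₁·d₂).
n₁·d₂ = 2*s + 5.4. n₂·d₁ = 0.5*s + 2.4. Sum = 2.5*s + 7.8. d₁·d₂ = s^2 + 7.5*s + 12.96.
H(s) = (2.5*s + 7.8)/(s^2 + 7.5*s + 12.96)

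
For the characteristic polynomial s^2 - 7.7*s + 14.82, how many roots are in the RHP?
s^2 - 7.7*s + 14.82 = (s - 3.9)(s - 3.8). Poles: 3.8, 3.9. RHP poles (Re>0): 2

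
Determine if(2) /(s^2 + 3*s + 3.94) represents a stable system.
Denominator: s^2 + 3*s + 3.94. Poles: -1.5 + 1.3j, -1.5 - 1.3j. All Re(p)<0: Yes (stable)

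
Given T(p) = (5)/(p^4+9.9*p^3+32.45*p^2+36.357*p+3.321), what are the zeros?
Numerator is a nonzero constant (5) → Zeros: none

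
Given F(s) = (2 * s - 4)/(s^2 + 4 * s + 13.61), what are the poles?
Set denominator = 0: s^2 + 4*s + 13.61 = 0 → Poles: -2 + 3.1j, -2 - 3.1j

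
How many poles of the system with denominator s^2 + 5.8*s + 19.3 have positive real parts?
Poles: -2.9 + 3.3j, -2.9 - 3.3j. RHP poles (Re>0): 0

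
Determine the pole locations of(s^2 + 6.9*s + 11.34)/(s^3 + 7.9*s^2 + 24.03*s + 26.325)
Set denominator = 0: s^3 + 7.9*s^2 + 24.03*s + 26.325 = (s + 2.5)(s^2 + 5.4*s + 10.53) = 0 → Poles: -2.5, -2.7 + 1.8j, -2.7 - 1.8j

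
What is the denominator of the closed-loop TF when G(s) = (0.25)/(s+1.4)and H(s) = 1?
Characteristic poly = G_den * H_den + G_num * H_num = (s + 1.4) + (0.25) = s + 1.65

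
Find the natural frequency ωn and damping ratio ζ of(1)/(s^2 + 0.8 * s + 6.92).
Underdamped: complex pole -0.4 + 2.6j. ωn = |pole| = 2.631, ζ = -Re(pole)/ωn = 0.1521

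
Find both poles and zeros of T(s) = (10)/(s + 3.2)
Set denominator = 0: s + 3.2 = 0 → Poles: -3.2
Numerator is a nonzero constant (10) → Zeros: none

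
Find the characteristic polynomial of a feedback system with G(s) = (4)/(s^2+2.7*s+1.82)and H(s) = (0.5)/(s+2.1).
Characteristic poly = G_den * H_den + G_num * H_num = (s^3 + 4.8*s^2 + 7.49*s + 3.822) + (2) = s^3 + 4.8*s^2 + 7.49*s + 5.822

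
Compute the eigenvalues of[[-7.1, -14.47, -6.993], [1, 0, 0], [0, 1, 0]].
Eigenvalues solve det(λI - A) = 0.
Characteristic polynomial: λ^3 + 7.1*λ^2 + 14.47*λ + 6.993 = 0.
Factor: (λ + 0.7)(λ + 2.7)(λ + 3.7) = 0.
Roots: -0.7, -2.7, -3.7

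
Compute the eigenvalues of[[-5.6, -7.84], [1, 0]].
Eigenvalues solve det(λI - A) = 0.
Characteristic polynomial: λ^2 + 5.6*λ + 7.84 = 0.
Factor: (λ + 2.8)(λ + 2.8) = 0.
Roots: -2.8, -2.8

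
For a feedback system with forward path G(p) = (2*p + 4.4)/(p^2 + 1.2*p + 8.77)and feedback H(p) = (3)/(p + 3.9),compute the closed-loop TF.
Closed-loop T = G/(1+GH).
Numerator: G_num * H_den = 2*p^2 + 12.2*p + 17.16.
Denominator: G_den * H_den + G_num * H_num = (p^3 + 5.1*p^2 + 13.45*p + 34.203) + (6*p + 13.2) = p^3 + 5.1*p^2 + 19.45*p + 47.403.
T(p) = (2*p^2 + 12.2*p + 17.16)/(p^3 + 5.1*p^2 + 19.45*p + 47.403)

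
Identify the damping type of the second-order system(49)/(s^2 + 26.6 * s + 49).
Standard form: ωn²/(s²+2ζωn·s+ωn²) gives ωn=7, ζ=1.9.
Overdamped (ζ = 1.9 > 1)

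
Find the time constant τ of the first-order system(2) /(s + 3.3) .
First-order system: τ = -1/pole. Pole = -3.3. τ = -1/(-3.3) = 0.303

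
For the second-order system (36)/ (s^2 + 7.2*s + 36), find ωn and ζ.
Standard form: ωn²/(s²+2ζωn·s+ωn²).
const=36=ωn² → ωn=6, s coeff=7.2=2ζωn → ζ=0.6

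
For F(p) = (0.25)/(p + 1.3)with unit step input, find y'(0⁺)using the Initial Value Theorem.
IVT: y'(0⁺) = lim_{p→∞} p²·Y(p) = lim_{p→∞} p·F(p).
deg(num) = 0, deg(den) = 1, relative degree = 1, so p·F(p) → (leading num)/(leading den) = 0.25/1 = 0.25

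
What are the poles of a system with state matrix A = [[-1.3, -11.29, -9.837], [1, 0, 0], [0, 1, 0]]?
Eigenvalues solve det(λI - A) = 0.
Characteristic polynomial: λ^3 + 1.3*λ^2 + 11.29*λ + 9.837 = 0.
Factor: (λ + 0.9)(λ^2 + 0.4*λ + 10.93) = 0.
Roots: -0.2 + 3.3j, -0.2 - 3.3j, -0.9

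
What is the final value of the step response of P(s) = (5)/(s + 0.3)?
FVT: lim_{t→∞} y(t) = lim_{s→0} s*Y(s) where Y(s) = P(s)/s.
= lim_{s→0} P(s) = P(0) = num(0)/den(0) = 5/0.3 = 16.67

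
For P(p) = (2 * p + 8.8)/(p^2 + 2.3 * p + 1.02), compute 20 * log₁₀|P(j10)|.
Substitute p = j*10: P(j10) = -0.0398046 - 0.21131j.
|P(j10)| = sqrt(Re² + Im²) = 0.215.
20*log₁₀(0.215) = -13.35 dB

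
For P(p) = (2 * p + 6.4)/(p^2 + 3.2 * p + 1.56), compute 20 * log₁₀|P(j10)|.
Substitute p = j*10: P(j10) = 0.000931827 - 0.202867j.
|P(j10)| = sqrt(Re² + Im²) = 0.2029.
20*log₁₀(0.2029) = -13.86 dB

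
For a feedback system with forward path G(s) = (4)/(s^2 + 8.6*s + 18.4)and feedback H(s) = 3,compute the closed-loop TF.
Closed-loop T = G/(1+GH).
Numerator: G_num * H_den = 4.
Denominator: G_den * H_den + G_num * H_num = (s^2 + 8.6*s + 18.4) + (12) = s^2 + 8.6*s + 30.4.
T(s) = (4)/(s^2 + 8.6*s + 30.4)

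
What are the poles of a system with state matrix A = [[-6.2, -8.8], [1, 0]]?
Eigenvalues solve det(λI - A) = 0.
Characteristic polynomial: λ^2 + 6.2*λ + 8.8 = 0.
Factor: (λ + 2.2)(λ + 4) = 0.
Roots: -2.2, -4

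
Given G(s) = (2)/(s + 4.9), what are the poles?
Set denominator = 0: s + 4.9 = 0 → Poles: -4.9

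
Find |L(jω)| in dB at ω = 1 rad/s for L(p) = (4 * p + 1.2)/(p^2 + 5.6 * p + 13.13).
Substitute p = j*1: L(j1) = 0.20704 + 0.234178j.
|L(j1)| = sqrt(Re² + Im²) = 0.3126.
20*log₁₀(0.3126) = -10.10 dB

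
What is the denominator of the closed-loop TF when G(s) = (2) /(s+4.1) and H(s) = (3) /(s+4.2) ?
Characteristic poly = G_den * H_den + G_num * H_num = (s^2 + 8.3*s + 17.22) + (6) = s^2 + 8.3*s + 23.22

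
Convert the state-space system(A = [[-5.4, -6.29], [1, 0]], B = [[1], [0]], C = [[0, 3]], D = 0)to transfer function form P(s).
P(s) = C(sI - A)⁻¹B + D.
Characteristic polynomial det(sI - A) = s^2 + 5.4*s + 6.29.
Numerator from C·adj(sI-A)·B + D·det(sI-A) = 3.
P(s) = (3)/(s^2 + 5.4*s + 6.29)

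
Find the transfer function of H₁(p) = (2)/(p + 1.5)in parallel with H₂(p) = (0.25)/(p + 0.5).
Parallel: H = H₁ + H₂ = (n₁·d₂ + n₂·d₁)/(d₁·d₂).
n₁·d₂ = 2*p + 1. n₂·d₁ = 0.25*p + 0.375. Sum = 2.25*p + 1.375. d₁·d₂ = p^2 + 2*p + 0.75.
H(p) = (2.25*p + 1.375)/(p^2 + 2*p + 0.75)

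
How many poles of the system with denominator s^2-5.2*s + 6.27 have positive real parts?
s^2 - 5.2*s + 6.27 = (s - 3.3)(s - 1.9). Poles: 1.9, 3.3. RHP poles (Re>0): 2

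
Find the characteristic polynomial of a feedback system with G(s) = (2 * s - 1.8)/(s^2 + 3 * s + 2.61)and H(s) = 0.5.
Characteristic poly = G_den * H_den + G_num * H_num = (s^2 + 3*s + 2.61) + (s - 0.9) = s^2 + 4*s + 1.71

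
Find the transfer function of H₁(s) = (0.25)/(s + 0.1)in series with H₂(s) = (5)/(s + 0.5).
Series: H = H₁ · H₂ = (n₁·n₂)/(d₁·d₂).
Num: n₁·n₂ = 1.25. Den: d₁·d₂ = s^2 + 0.6*s + 0.05.
H(s) = (1.25)/(s^2 + 0.6*s + 0.05)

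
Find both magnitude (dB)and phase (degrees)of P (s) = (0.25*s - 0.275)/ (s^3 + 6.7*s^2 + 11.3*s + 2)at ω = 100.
Substitute s = j*100: P(j100) = -2.48978e-05 - 1.9453e-06j.
|P| = 20*log₁₀(sqrt(Re²+Im²)) = -92.05 dB.
∠P = atan2(Im, Re) = -175.53°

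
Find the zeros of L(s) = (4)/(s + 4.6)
Numerator is a nonzero constant (4) → Zeros: none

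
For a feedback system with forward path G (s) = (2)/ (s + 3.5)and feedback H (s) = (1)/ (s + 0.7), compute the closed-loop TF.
Closed-loop T = G/(1+GH).
Numerator: G_num * H_den = 2*s + 1.4.
Denominator: G_den * H_den + G_num * H_num = (s^2 + 4.2*s + 2.45) + (2) = s^2 + 4.2*s + 4.45.
T(s) = (2*s + 1.4)/(s^2 + 4.2*s + 4.45)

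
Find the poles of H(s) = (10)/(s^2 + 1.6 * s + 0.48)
Set denominator = 0: s^2 + 1.6*s + 0.48 = (s + 0.4)(s + 1.2) = 0 → Poles: -0.4, -1.2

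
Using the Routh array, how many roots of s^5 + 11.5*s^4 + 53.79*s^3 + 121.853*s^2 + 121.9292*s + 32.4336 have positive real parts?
Routh array:
s^5: [1, 53.79, 121.9292]; s^4: [11.5, 121.853, 32.4336]; s^3: [43.1941, 119.109]; s^2: [90.1414, 32.4336]; s^1: [103.567]; s^0: [32.4336]
First column: [1, 11.5, 43.1941, 90.1414, 103.567, 32.4336]. Sign changes = RHP roots = 0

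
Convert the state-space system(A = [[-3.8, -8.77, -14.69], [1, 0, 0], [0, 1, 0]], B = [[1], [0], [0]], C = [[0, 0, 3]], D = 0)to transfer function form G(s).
G(s) = C(sI - A)⁻¹B + D.
Characteristic polynomial det(sI - A) = s^3 + 3.8*s^2 + 8.77*s + 14.69.
Numerator from C·adj(sI-A)·B + D·det(sI-A) = 3.
G(s) = (3)/(s^3 + 3.8*s^2 + 8.77*s + 14.69)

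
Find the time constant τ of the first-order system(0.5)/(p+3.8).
First-order system: τ = -1/pole. Pole = -3.8. τ = -1/(-3.8) = 0.2632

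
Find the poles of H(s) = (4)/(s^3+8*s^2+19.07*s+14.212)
Set denominator = 0: s^3 + 8*s^2 + 19.07*s + 14.212 = (s + 1.7)(s + 4.4)(s + 1.9) = 0 → Poles: -1.7, -1.9, -4.4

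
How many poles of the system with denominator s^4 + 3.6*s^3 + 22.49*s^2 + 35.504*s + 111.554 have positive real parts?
s^4 + 3.6*s^3 + 22.49*s^2 + 35.504*s + 111.554 = (s^2 + 3.2*s + 11.56)(s^2 + 0.4*s + 9.65). Poles: -0.2 + 3.1j, -0.2 - 3.1j, -1.6 + 3j, -1.6 - 3j. RHP poles (Re>0): 0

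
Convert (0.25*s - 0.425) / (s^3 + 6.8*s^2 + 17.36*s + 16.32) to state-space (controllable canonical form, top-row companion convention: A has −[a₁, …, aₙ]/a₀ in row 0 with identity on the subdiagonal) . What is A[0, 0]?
Reachable canonical form for den = s^3 + 6.8*s^2 + 17.36*s + 16.32: top row of A = -[a₁,a₂,...,aₙ]/a₀, ones on the subdiagonal, zeros elsewhere.
A = [[-6.8, -17.36, -16.32], [1, 0, 0], [0, 1, 0]].
A[0,0] = -6.8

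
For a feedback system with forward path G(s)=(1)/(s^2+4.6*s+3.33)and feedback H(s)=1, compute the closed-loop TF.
Closed-loop T = G/(1+GH).
Numerator: G_num * H_den = 1.
Denominator: G_den * H_den + G_num * H_num = (s^2 + 4.6*s + 3.33) + (1) = s^2 + 4.6*s + 4.33.
T(s) = (1)/(s^2 + 4.6*s + 4.33)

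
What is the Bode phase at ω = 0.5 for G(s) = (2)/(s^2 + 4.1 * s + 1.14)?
Substitute s = j*0.5: G(j0.5) = 0.356385 - 0.820887j.
∠G(j0.5) = atan2(Im, Re) = atan2(-0.820887, 0.356385) = -66.53°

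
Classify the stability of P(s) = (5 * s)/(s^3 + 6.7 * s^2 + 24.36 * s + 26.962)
Denominator: s^3 + 6.7*s^2 + 24.36*s + 26.962 = (s + 1.7)(s^2 + 5*s + 15.86). Poles: -1.7, -2.5 + 3.1j, -2.5 - 3.1j. Stable (all poles in LHP)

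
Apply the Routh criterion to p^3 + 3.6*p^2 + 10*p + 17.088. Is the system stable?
Routh array:
p^3: [1, 10]; p^2: [3.6, 17.088]; p^1: [5.25333]; p^0: [17.088]
First column: [1, 3.6, 5.25333, 17.088]. Sign changes = 0.
Yes, stable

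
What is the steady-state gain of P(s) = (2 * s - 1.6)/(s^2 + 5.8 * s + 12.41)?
DC gain = P(0) = num(0)/den(0) = -1.6/12.41 = -0.1289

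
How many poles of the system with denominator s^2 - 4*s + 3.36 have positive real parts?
s^2 - 4*s + 3.36 = (s - 1.2)(s - 2.8). Poles: 1.2, 2.8. RHP poles (Re>0): 2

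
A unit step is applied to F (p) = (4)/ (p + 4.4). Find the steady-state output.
FVT: lim_{t→∞} y(t) = lim_{p→0} p*Y(p) where Y(p) = F(p)/p.
= lim_{p→0} F(p) = F(0) = num(0)/den(0) = 4/4.4 = 0.9091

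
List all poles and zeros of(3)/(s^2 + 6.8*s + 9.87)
Set denominator = 0: s^2 + 6.8*s + 9.87 = (s + 4.7)(s + 2.1) = 0 → Poles: -2.1, -4.7
Numerator is a nonzero constant (3) → Zeros: none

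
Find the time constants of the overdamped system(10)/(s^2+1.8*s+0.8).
Overdamped: real poles at -1, -0.8. τ = -1/pole → τ₁ = 1, τ₂ = 1.25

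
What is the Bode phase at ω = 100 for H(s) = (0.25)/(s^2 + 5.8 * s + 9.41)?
Substitute s = j*100: H(j100) = -2.49395e-05 - 1.44785e-06j.
∠H(j100) = atan2(Im, Re) = atan2(-1.44785e-06, -2.49395e-05) = -176.68°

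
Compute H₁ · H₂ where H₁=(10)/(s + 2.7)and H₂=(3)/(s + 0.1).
Series: H = H₁ · H₂ = (n₁·n₂)/(d₁·d₂).
Num: n₁·n₂ = 30. Den: d₁·d₂ = s^2 + 2.8*s + 0.27.
H(s) = (30)/(s^2 + 2.8*s + 0.27)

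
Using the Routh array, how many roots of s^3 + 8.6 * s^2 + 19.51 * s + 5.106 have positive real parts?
Routh array:
s^3: [1, 19.51]; s^2: [8.6, 5.106]; s^1: [18.9163]; s^0: [5.106]
First column: [1, 8.6, 18.9163, 5.106]. Sign changes = RHP roots = 0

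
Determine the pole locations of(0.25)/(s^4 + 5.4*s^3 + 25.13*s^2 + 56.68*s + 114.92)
Set denominator = 0: s^4 + 5.4*s^3 + 25.13*s^2 + 56.68*s + 114.92 = (s^2 + 0.8*s + 10.4)(s^2 + 4.6*s + 11.05) = 0 → Poles: -0.4 + 3.2j, -0.4 - 3.2j, -2.3 + 2.4j, -2.3 - 2.4j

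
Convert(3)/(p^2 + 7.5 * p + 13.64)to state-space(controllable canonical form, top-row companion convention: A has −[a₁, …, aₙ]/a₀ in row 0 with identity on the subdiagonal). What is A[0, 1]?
Reachable canonical form for den = p^2 + 7.5*p + 13.64: top row of A = -[a₁,a₂,...,aₙ]/a₀, ones on the subdiagonal, zeros elsewhere.
A = [[-7.5, -13.64], [1, 0]].
A[0,1] = -13.64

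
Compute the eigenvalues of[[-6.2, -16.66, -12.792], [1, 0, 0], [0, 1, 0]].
Eigenvalues solve det(λI - A) = 0.
Characteristic polynomial: λ^3 + 6.2*λ^2 + 16.66*λ + 12.792 = 0.
Factor: (λ + 1.2)(λ^2 + 5*λ + 10.66) = 0.
Roots: -1.2, -2.5 + 2.1j, -2.5 - 2.1j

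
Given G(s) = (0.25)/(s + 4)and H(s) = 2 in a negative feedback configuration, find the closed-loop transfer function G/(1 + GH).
Closed-loop T = G/(1+GH).
Numerator: G_num * H_den = 0.25.
Denominator: G_den * H_den + G_num * H_num = (s + 4) + (0.5) = s + 4.5.
T(s) = (0.25)/(s + 4.5)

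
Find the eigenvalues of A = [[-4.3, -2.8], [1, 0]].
Eigenvalues solve det(λI - A) = 0.
Characteristic polynomial: λ^2 + 4.3*λ + 2.8 = 0.
Factor: (λ + 3.5)(λ + 0.8) = 0.
Roots: -0.8, -3.5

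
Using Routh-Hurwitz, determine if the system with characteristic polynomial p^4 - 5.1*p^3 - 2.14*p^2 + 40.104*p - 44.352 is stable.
Routh array:
p^4: [1, -2.14, -44.352]; p^3: [-5.1, 40.104]; p^2: [5.72353, -44.352]; p^1: [0.58377]; p^0: [-44.352]
First column: [1, -5.1, 5.72353, 0.58377, -44.352]. Sign changes = 3.
No, unstable (3 RHP root(s))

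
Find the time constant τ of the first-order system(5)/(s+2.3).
First-order system: τ = -1/pole. Pole = -2.3. τ = -1/(-2.3) = 0.4348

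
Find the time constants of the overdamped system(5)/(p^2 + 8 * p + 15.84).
Overdamped: real poles at -3.6, -4.4. τ = -1/pole → τ₁ = 0.2778, τ₂ = 0.2273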